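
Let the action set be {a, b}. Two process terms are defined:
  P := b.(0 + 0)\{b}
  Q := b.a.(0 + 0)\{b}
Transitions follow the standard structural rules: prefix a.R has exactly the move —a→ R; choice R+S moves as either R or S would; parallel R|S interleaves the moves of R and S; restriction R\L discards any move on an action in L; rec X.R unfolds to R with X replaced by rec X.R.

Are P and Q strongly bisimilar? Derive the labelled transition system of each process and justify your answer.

LTS(P): 2 reachable states
  u0 = b.(0 + 0)\{b} | ··b··> u1
  u1 = (0 + 0)\{b} | (no moves)
LTS(Q): 3 reachable states
  v0 = b.a.(0 + 0)\{b} | ··b··> v1
  v1 = a.(0 + 0)\{b} | ··a··> v2
  v2 = (0 + 0)\{b} | (no moves)
Bisimilarity quotient blocks:
  B0 = {u0}
  B1 = {u1, v2}
  B2 = {v0}
  B3 = {v1}
u0 ∈ B0, v0 ∈ B2 → different blocks

P ≁ Q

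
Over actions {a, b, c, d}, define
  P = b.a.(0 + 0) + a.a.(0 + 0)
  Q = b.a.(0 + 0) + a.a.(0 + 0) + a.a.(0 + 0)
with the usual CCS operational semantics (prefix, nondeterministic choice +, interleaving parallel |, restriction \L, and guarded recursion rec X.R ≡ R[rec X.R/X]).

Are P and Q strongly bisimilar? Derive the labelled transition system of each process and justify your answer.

bisimilar

LTS(P): 3 reachable states
  p0 = b.a.(0 + 0) + a.a.(0 + 0) → -a-> p1, -b-> p1
  p1 = a.(0 + 0) → -a-> p2
  p2 = 0 + 0 → ∅
LTS(Q): 3 reachable states
  q0 = b.a.(0 + 0) + a.a.(0 + 0) + a.a.(0 + 0) → -a-> q1, -b-> q1
  q1 = a.(0 + 0) → -a-> q2
  q2 = 0 + 0 → ∅
Bisimilarity quotient blocks:
  B0 = {p0, q0}
  B1 = {p1, q1}
  B2 = {p2, q2}
p0 ∈ B0, q0 ∈ B0 → same block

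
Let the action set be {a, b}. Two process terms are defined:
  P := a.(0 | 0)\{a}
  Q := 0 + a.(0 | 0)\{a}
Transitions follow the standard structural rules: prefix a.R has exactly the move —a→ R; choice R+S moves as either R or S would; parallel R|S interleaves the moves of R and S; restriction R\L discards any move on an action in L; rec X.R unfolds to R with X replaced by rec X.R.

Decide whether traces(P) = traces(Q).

trace-equivalent

Reachable graph of P (2 states):
  s0 = a.(0 | 0)\{a} has moves ··a··> s1
  s1 = (0 | 0)\{a} has moves stopped
Reachable graph of Q (2 states):
  t0 = 0 + a.(0 | 0)\{a} has moves ··a··> t1
  t1 = (0 | 0)\{a} has moves stopped
Partition-refinement fixed point:
  B0 = {s0, t0}
  B1 = {s1, t1}
s0 ∈ B0, t0 ∈ B0 → same block
Bisimilar ⇒ trace-equivalent.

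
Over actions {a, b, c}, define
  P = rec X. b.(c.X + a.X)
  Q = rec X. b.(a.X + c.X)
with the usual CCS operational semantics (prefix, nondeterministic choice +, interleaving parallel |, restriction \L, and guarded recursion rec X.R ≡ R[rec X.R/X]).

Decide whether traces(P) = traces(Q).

trace-equivalent

P's transition system — 2 states:
  m0 = rec X. b.(c.X + a.X) has moves --b--▸ m1
  m1 = c.(rec X. b.(c.X + a.X)) + a.(rec X. b.(c.X + a.X)) has moves --a--▸ m0, --c--▸ m0
Q's transition system — 2 states:
  n0 = rec X. b.(a.X + c.X) has moves --b--▸ n1
  n1 = a.(rec X. b.(a.X + c.X)) + c.(rec X. b.(a.X + c.X)) has moves --a--▸ n0, --c--▸ n0
Partition-refinement fixed point:
  B0 = {m0, n0}
  B1 = {m1, n1}
m0 ∈ B0, n0 ∈ B0 → same block
Bisimilar ⇒ trace-equivalent.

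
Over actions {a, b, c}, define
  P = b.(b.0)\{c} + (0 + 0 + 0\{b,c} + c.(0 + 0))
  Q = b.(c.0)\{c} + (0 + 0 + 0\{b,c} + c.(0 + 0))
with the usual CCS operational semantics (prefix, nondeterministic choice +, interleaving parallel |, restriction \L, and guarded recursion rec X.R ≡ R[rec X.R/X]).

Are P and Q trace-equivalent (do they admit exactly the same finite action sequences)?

Reachable graph of P (4 states):
  s0 = b.(b.0)\{c} + (0 + 0 + 0\{b,c} + c.(0 + 0)) | --b--▸ s1, --c--▸ s2
  s1 = (b.0)\{c} | --b--▸ s3
  s2 = 0 + 0 | deadlocked
  s3 = 0\{c} | deadlocked
Reachable graph of Q (3 states):
  t0 = b.(c.0)\{c} + (0 + 0 + 0\{b,c} + c.(0 + 0)) | --b--▸ t1, --c--▸ t2
  t1 = (c.0)\{c} | deadlocked
  t2 = 0 + 0 | deadlocked
Trace ⟨bb⟩ through P, begin at {s0}:
  after b @ step 1: {s1}
  after b @ step 2: {s3}
  — P admits the full trace.
Trace ⟨bb⟩ through Q, begin at {t0}:
  after b @ step 1: {t1}
  after b @ step 2: no successor for Q

traces(P) ≠ traces(Q) — witness ⟨bb⟩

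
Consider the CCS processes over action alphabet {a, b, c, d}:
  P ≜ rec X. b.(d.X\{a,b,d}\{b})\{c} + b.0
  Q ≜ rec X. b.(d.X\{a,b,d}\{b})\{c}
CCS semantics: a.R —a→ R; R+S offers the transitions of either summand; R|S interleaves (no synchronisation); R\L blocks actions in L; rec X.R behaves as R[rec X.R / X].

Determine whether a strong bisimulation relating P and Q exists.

NO

Reachable graph of P (4 states):
  m0 = rec X. b.(d.X\{a,b,d}\{b})\{c} + b.0 | —b→ m1, —b→ m2
  m1 = (d.(rec X. b.(d.X\{a,b,d}\{b})\{c} + b.0)\{a,b,d}\{b})\{c} | —d→ m3
  m2 = 0 | deadlocked
  m3 = (rec X. b.(d.X\{a,b,d}\{b})\{c} + b.0)\{a,b,d}\{b}\{c} | deadlocked
Reachable graph of Q (3 states):
  n0 = rec X. b.(d.X\{a,b,d}\{b})\{c} | —b→ n1
  n1 = (d.(rec X. b.(d.X\{a,b,d}\{b})\{c})\{a,b,d}\{b})\{c} | —d→ n2
  n2 = (rec X. b.(d.X\{a,b,d}\{b})\{c})\{a,b,d}\{b}\{c} | deadlocked
Bisimilarity quotient blocks:
  B0 = {m0}
  B1 = {m1, n1}
  B2 = {m2, m3, n2}
  B3 = {n0}
m0 ∈ B0, n0 ∈ B3 → different blocks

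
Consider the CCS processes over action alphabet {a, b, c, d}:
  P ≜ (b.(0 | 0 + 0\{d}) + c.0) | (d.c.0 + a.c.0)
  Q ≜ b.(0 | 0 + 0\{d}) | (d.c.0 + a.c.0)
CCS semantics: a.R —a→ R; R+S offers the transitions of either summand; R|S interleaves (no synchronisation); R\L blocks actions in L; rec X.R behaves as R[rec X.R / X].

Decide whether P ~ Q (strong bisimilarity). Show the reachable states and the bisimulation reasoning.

P ≁ Q

LTS(P): 9 reachable states
  u0 = (b.(0 | 0 + 0\{d}) + c.0) | (d.c.0 + a.c.0) has moves =a=> u1, =b=> u2, =c=> u3, =d=> u1
  u1 = (b.(0 | 0 + 0\{d}) + c.0) | c.0 has moves =b=> u4, =c=> u5, =c=> u6
  u2 = (0 | 0 + 0\{d}) | (d.c.0 + a.c.0) has moves =a=> u4, =d=> u4
  u3 = 0 | (d.c.0 + a.c.0) has moves =a=> u6, =d=> u6
  u4 = (0 | 0 + 0\{d}) | c.0 has moves =c=> u7
  u5 = (b.(0 | 0 + 0\{d}) + c.0) | 0 has moves =b=> u7, =c=> u8
  u6 = 0 | c.0 has moves =c=> u8
  u7 = (0 | 0 + 0\{d}) | 0 has moves deadlocked
  u8 = 0 | 0 has moves deadlocked
LTS(Q): 6 reachable states
  v0 = b.(0 | 0 + 0\{d}) | (d.c.0 + a.c.0) has moves =a=> v1, =b=> v2, =d=> v1
  v1 = b.(0 | 0 + 0\{d}) | c.0 has moves =b=> v3, =c=> v4
  v2 = (0 | 0 + 0\{d}) | (d.c.0 + a.c.0) has moves =a=> v3, =d=> v3
  v3 = (0 | 0 + 0\{d}) | c.0 has moves =c=> v5
  v4 = b.(0 | 0 + 0\{d}) | 0 has moves =b=> v5
  v5 = (0 | 0 + 0\{d}) | 0 has moves deadlocked
Partition-refinement fixed point:
  B0 = {u0}
  B1 = {u1}
  B2 = {u4, u6, v3}
  B3 = {u7, u8, v5}
  B4 = {u5}
  B5 = {u2, u3, v2}
  B6 = {v0}
  B7 = {v1}
  B8 = {v4}
u0 ∈ B0, v0 ∈ B6 → different blocks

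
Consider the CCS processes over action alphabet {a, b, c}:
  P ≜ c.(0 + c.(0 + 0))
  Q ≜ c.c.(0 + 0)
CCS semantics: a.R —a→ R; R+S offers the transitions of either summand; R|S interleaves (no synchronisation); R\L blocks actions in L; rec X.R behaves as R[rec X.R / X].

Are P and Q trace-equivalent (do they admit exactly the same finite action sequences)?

Reachable graph of P (3 states):
  m0 = c.(0 + c.(0 + 0)) → -c-> m1
  m1 = 0 + c.(0 + 0) → -c-> m2
  m2 = 0 + 0 → ·
Reachable graph of Q (3 states):
  n0 = c.c.(0 + 0) → -c-> n1
  n1 = c.(0 + 0) → -c-> n2
  n2 = 0 + 0 → ·
Partition-refinement fixed point:
  B0 = {m0, n0}
  B1 = {m1, n1}
  B2 = {m2, n2}
m0 ∈ B0, n0 ∈ B0 → same block
Bisimilar ⇒ trace-equivalent.

YES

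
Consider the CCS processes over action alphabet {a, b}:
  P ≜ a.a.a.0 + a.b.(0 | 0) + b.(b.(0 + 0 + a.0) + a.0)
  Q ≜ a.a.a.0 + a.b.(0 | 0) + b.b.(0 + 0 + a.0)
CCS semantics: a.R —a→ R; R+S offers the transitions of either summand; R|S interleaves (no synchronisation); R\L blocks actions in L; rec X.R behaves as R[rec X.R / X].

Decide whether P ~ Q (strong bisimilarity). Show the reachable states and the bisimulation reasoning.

P's transition system — 8 states:
  u0 = a.a.a.0 + a.b.(0 | 0) + b.(b.(0 + 0 + a.0) + a.0) | -a-> u1, -a-> u2, -b-> u3
  u1 = a.a.0 | -a-> u4
  u2 = b.(0 | 0) | -b-> u5
  u3 = b.(0 + 0 + a.0) + a.0 | -a-> u6, -b-> u7
  u4 = a.0 | -a-> u6
  u5 = 0 | 0 | stopped
  u6 = 0 | stopped
  u7 = 0 + 0 + a.0 | -a-> u6
Q's transition system — 8 states:
  v0 = a.a.a.0 + a.b.(0 | 0) + b.b.(0 + 0 + a.0) | -a-> v1, -a-> v2, -b-> v3
  v1 = a.a.0 | -a-> v4
  v2 = b.(0 | 0) | -b-> v5
  v3 = b.(0 + 0 + a.0) | -b-> v6
  v4 = a.0 | -a-> v7
  v5 = 0 | 0 | stopped
  v6 = 0 + 0 + a.0 | -a-> v7
  v7 = 0 | stopped
Coarsest stable partition (strong bisimilarity classes):
  B0 = {u0}
  B1 = {u1, v1}
  B2 = {u4, u7, v4, v6}
  B3 = {u5, u6, v5, v7}
  B4 = {u2, v2}
  B5 = {u3}
  B6 = {v0}
  B7 = {v3}
u0 ∈ B0, v0 ∈ B6 → different blocks

not bisimilar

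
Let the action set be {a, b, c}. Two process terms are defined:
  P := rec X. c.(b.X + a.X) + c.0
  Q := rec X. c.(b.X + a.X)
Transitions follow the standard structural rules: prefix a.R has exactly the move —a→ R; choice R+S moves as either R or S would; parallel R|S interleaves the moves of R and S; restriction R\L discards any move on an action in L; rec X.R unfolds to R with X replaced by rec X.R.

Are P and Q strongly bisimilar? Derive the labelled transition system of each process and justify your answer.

NO

LTS(P): 3 reachable states
  u0 = rec X. c.(b.X + a.X) + c.0 → ··c··> u1, ··c··> u2
  u1 = 0 → deadlocked
  u2 = b.(rec X. c.(b.X + a.X) + c.0) + a.(rec X. c.(b.X + a.X) + c.0) → ··a··> u0, ··b··> u0
LTS(Q): 2 reachable states
  v0 = rec X. c.(b.X + a.X) → ··c··> v1
  v1 = b.(rec X. c.(b.X + a.X)) + a.(rec X. c.(b.X + a.X)) → ··a··> v0, ··b··> v0
Partition-refinement fixed point:
  B0 = {u0}
  B1 = {u2}
  B2 = {u1}
  B3 = {v0}
  B4 = {v1}
u0 ∈ B0, v0 ∈ B3 → different blocks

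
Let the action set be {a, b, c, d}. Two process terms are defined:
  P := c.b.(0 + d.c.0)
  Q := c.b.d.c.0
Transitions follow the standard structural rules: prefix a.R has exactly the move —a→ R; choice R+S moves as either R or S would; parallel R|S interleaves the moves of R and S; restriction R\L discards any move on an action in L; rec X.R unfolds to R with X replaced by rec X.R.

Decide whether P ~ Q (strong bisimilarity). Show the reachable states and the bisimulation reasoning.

Reachable graph of P (5 states):
  m0 = c.b.(0 + d.c.0) has moves —c→ m1
  m1 = b.(0 + d.c.0) has moves —b→ m2
  m2 = 0 + d.c.0 has moves —d→ m3
  m3 = c.0 has moves —c→ m4
  m4 = 0 has moves deadlocked
Reachable graph of Q (5 states):
  n0 = c.b.d.c.0 has moves —c→ n1
  n1 = b.d.c.0 has moves —b→ n2
  n2 = d.c.0 has moves —d→ n3
  n3 = c.0 has moves —c→ n4
  n4 = 0 has moves deadlocked
Coarsest stable partition (strong bisimilarity classes):
  B0 = {m0, n0}
  B1 = {m1, n1}
  B2 = {m2, n2}
  B3 = {m3, n3}
  B4 = {m4, n4}
m0 ∈ B0, n0 ∈ B0 → same block

P ~ Q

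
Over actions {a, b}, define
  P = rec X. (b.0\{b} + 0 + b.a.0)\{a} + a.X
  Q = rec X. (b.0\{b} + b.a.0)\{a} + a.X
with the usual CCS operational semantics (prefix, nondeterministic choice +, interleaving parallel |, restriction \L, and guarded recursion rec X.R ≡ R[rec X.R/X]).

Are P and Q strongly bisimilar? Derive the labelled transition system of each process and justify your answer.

LTS(P): 3 reachable states
  p0 = rec X. (b.0\{b} + 0 + b.a.0)\{a} + a.X has moves =a=> p0, =b=> p1, =b=> p2
  p1 = (a.0)\{a} has moves ∅
  p2 = 0\{b}\{a} has moves ∅
LTS(Q): 3 reachable states
  q0 = rec X. (b.0\{b} + b.a.0)\{a} + a.X has moves =a=> q0, =b=> q1, =b=> q2
  q1 = (a.0)\{a} has moves ∅
  q2 = 0\{b}\{a} has moves ∅
Partition-refinement fixed point:
  B0 = {p0, q0}
  B1 = {p1, p2, q1, q2}
p0 ∈ B0, q0 ∈ B0 → same block

bisimilar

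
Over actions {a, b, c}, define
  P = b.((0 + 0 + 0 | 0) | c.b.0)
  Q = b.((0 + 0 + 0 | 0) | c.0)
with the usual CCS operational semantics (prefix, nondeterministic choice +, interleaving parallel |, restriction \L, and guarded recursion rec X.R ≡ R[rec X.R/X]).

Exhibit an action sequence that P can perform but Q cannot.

bcb

LTS(P): 4 reachable states
  m0 = b.((0 + 0 + 0 | 0) | c.b.0) :: —b→ m1
  m1 = (0 + 0 + 0 | 0) | c.b.0 :: —c→ m2
  m2 = (0 + 0 + 0 | 0) | b.0 :: —b→ m3
  m3 = (0 + 0 + 0 | 0) | 0 :: ·
LTS(Q): 3 reachable states
  n0 = b.((0 + 0 + 0 | 0) | c.0) :: —b→ n1
  n1 = (0 + 0 + 0 | 0) | c.0 :: —c→ n2
  n2 = (0 + 0 + 0 | 0) | 0 :: ·
Run σ = ⟨bcb⟩ on P: start {m0}
  [1] b ⇒ {m1}
  [2] c ⇒ {m2}
  [3] b ⇒ {m3}
  P completes σ.
Run σ = ⟨bcb⟩ on Q: start {n0}
  [1] b ⇒ {n1}
  [2] c ⇒ {n2}
  [3] b ⇒ ∅ (Q stuck)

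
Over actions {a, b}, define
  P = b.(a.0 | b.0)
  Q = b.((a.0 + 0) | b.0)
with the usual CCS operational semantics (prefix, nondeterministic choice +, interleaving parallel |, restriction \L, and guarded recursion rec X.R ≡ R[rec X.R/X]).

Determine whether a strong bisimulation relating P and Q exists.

LTS(P): 5 reachable states
  s0 = b.(a.0 | b.0) | -b-> s1
  s1 = a.0 | b.0 | -a-> s2, -b-> s3
  s2 = 0 | b.0 | -b-> s4
  s3 = a.0 | 0 | -a-> s4
  s4 = 0 | 0 | (no moves)
LTS(Q): 5 reachable states
  t0 = b.((a.0 + 0) | b.0) | -b-> t1
  t1 = (a.0 + 0) | b.0 | -a-> t2, -b-> t3
  t2 = 0 | b.0 | -b-> t4
  t3 = (a.0 + 0) | 0 | -a-> t4
  t4 = 0 | 0 | (no moves)
Partition-refinement fixed point:
  B0 = {s0, t0}
  B1 = {s1, t1}
  B2 = {s2, t2}
  B3 = {s4, t4}
  B4 = {s3, t3}
s0 ∈ B0, t0 ∈ B0 → same block

P ~ Q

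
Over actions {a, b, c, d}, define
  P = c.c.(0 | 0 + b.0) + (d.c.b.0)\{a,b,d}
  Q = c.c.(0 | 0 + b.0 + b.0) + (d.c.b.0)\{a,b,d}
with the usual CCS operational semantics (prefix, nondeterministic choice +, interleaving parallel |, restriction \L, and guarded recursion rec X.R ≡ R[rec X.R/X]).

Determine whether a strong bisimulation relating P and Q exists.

LTS(P): 4 reachable states
  u0 = c.c.(0 | 0 + b.0) + (d.c.b.0)\{a,b,d} has moves -c-> u1
  u1 = c.(0 | 0 + b.0) has moves -c-> u2
  u2 = 0 | 0 + b.0 has moves -b-> u3
  u3 = 0 has moves stopped
LTS(Q): 4 reachable states
  v0 = c.c.(0 | 0 + b.0 + b.0) + (d.c.b.0)\{a,b,d} has moves -c-> v1
  v1 = c.(0 | 0 + b.0 + b.0) has moves -c-> v2
  v2 = 0 | 0 + b.0 + b.0 has moves -b-> v3
  v3 = 0 has moves stopped
Bisimilarity quotient blocks:
  B0 = {u0, v0}
  B1 = {u1, v1}
  B2 = {u2, v2}
  B3 = {u3, v3}
u0 ∈ B0, v0 ∈ B0 → same block

YES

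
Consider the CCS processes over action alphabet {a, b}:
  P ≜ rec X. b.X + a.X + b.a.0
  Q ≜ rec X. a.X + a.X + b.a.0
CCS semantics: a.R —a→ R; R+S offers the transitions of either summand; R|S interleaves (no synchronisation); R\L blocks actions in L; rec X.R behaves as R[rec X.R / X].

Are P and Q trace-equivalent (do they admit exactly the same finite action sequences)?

trace-distinct — witness ⟨bb⟩

Reachable graph of P (3 states):
  m0 = rec X. b.X + a.X + b.a.0 | --a--▸ m0, --b--▸ m0, --b--▸ m1
  m1 = a.0 | --a--▸ m2
  m2 = 0 | ·
Reachable graph of Q (3 states):
  n0 = rec X. a.X + a.X + b.a.0 | --a--▸ n0, --b--▸ n1
  n1 = a.0 | --a--▸ n2
  n2 = 0 | ·
Executing bb from P (initial set {m0}):
  [1] b ⇒ {m0, m1}
  [2] b ⇒ {m0, m1}
  ✓ P
Executing bb from Q (initial set {n0}):
  [1] b ⇒ {n1}
  [2] b ⇒ no successor for Q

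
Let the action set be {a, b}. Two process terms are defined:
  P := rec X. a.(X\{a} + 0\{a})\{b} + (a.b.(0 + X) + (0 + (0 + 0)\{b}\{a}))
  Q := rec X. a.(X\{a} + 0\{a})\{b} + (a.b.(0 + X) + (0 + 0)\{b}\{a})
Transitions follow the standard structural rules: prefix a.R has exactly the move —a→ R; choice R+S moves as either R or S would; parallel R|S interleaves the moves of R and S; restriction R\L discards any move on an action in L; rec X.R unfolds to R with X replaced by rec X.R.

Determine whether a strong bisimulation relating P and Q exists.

YES

Reachable graph of P (4 states):
  m0 = rec X. a.(X\{a} + 0\{a})\{b} + (a.b.(0 + X) + (0 + (0 + 0)\{b}\{a})) ⊢ —a→ m1, —a→ m2
  m1 = ((rec X. a.(X\{a} + 0\{a})\{b} + (a.b.(0 + X) + (0 + (0 + 0)\{b}\{a})))\{a} + 0\{a})\{b} ⊢ ∅
  m2 = b.(0 + (rec X. a.(X\{a} + 0\{a})\{b} + (a.b.(0 + X) + (0 + (0 + 0)\{b}\{a})))) ⊢ —b→ m3
  m3 = 0 + (rec X. a.(X\{a} + 0\{a})\{b} + (a.b.(0 + X) + (0 + (0 + 0)\{b}\{a}))) ⊢ —a→ m1, —a→ m2
Reachable graph of Q (4 states):
  n0 = rec X. a.(X\{a} + 0\{a})\{b} + (a.b.(0 + X) + (0 + 0)\{b}\{a}) ⊢ —a→ n1, —a→ n2
  n1 = ((rec X. a.(X\{a} + 0\{a})\{b} + (a.b.(0 + X) + (0 + 0)\{b}\{a}))\{a} + 0\{a})\{b} ⊢ ∅
  n2 = b.(0 + (rec X. a.(X\{a} + 0\{a})\{b} + (a.b.(0 + X) + (0 + 0)\{b}\{a}))) ⊢ —b→ n3
  n3 = 0 + (rec X. a.(X\{a} + 0\{a})\{b} + (a.b.(0 + X) + (0 + 0)\{b}\{a})) ⊢ —a→ n1, —a→ n2
Partition-refinement fixed point:
  B0 = {m0, m3, n0, n3}
  B1 = {m1, n1}
  B2 = {m2, n2}
m0 ∈ B0, n0 ∈ B0 → same block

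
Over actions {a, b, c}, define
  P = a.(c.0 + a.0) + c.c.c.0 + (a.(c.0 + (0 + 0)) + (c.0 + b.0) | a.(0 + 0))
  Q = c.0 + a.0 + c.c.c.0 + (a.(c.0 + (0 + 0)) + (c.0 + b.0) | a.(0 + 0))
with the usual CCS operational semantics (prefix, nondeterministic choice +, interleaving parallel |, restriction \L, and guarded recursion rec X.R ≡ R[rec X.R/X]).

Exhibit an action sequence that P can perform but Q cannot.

aa

Reachable graph of P (9 states):
  m0 = a.(c.0 + a.0) + c.c.c.0 + (a.(c.0 + (0 + 0)) + (c.0 + b.0) | a.(0 + 0)) has moves —a→ m1, —a→ m2, —a→ m3, —b→ m4, —c→ m4, —c→ m5
  m1 = (c.0 + b.0) | (0 + 0) has moves —b→ m6, —c→ m6
  m2 = c.0 + (0 + 0) has moves —c→ m7
  m3 = c.0 + a.0 has moves —a→ m7, —c→ m7
  m4 = 0 | a.(0 + 0) has moves —a→ m6
  m5 = c.c.0 has moves —c→ m8
  m6 = 0 | (0 + 0) has moves ∅
  m7 = 0 has moves ∅
  m8 = c.0 has moves —c→ m7
Reachable graph of Q (8 states):
  n0 = c.0 + a.0 + c.c.c.0 + (a.(c.0 + (0 + 0)) + (c.0 + b.0) | a.(0 + 0)) has moves —a→ n1, —a→ n2, —a→ n3, —b→ n4, —c→ n2, —c→ n4, —c→ n5
  n1 = (c.0 + b.0) | (0 + 0) has moves —b→ n6, —c→ n6
  n2 = 0 has moves ∅
  n3 = c.0 + (0 + 0) has moves —c→ n2
  n4 = 0 | a.(0 + 0) has moves —a→ n6
  n5 = c.c.0 has moves —c→ n7
  n6 = 0 | (0 + 0) has moves ∅
  n7 = c.0 has moves —c→ n2
Trace ⟨aa⟩ through P, begin at {m0}:
  after a @ step 1: {m1, m2, m3}
  after a @ step 2: {m7}
  — P admits the full trace.
Trace ⟨aa⟩ through Q, begin at {n0}:
  after a @ step 1: {n1, n2, n3}
  after a @ step 2: ∅  — Q cannot continue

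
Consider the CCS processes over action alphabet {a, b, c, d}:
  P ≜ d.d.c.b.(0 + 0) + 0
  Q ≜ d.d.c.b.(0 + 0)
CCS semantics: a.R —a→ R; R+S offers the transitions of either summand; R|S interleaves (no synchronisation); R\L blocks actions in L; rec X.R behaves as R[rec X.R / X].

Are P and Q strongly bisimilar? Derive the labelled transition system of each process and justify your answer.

P's transition system — 5 states:
  s0 = d.d.c.b.(0 + 0) + 0 :: —d→ s1
  s1 = d.c.b.(0 + 0) :: —d→ s2
  s2 = c.b.(0 + 0) :: —c→ s3
  s3 = b.(0 + 0) :: —b→ s4
  s4 = 0 + 0 :: (no moves)
Q's transition system — 5 states:
  t0 = d.d.c.b.(0 + 0) :: —d→ t1
  t1 = d.c.b.(0 + 0) :: —d→ t2
  t2 = c.b.(0 + 0) :: —c→ t3
  t3 = b.(0 + 0) :: —b→ t4
  t4 = 0 + 0 :: (no moves)
Bisimilarity quotient blocks:
  B0 = {s0, t0}
  B1 = {s1, t1}
  B2 = {s2, t2}
  B3 = {s3, t3}
  B4 = {s4, t4}
s0 ∈ B0, t0 ∈ B0 → same block

P ~ Q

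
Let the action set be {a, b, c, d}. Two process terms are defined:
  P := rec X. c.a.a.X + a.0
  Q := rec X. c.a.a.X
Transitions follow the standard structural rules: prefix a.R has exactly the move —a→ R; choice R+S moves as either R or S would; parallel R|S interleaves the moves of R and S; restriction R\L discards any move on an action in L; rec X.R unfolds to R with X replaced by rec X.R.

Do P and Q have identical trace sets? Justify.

LTS(P): 4 reachable states
  u0 = rec X. c.a.a.X + a.0 :: =a=> u1, =c=> u2
  u1 = 0 :: (no moves)
  u2 = a.a.(rec X. c.a.a.X + a.0) :: =a=> u3
  u3 = a.(rec X. c.a.a.X + a.0) :: =a=> u0
LTS(Q): 3 reachable states
  v0 = rec X. c.a.a.X :: =c=> v1
  v1 = a.a.(rec X. c.a.a.X) :: =a=> v2
  v2 = a.(rec X. c.a.a.X) :: =a=> v0
Trace ⟨a⟩ through P, begin at {u0}:
  step 1 (a): {u1}
  — P admits the full trace.
Trace ⟨a⟩ through Q, begin at {v0}:
  step 1 (a): ∅ (Q stuck)

trace-distinct — witness ⟨a⟩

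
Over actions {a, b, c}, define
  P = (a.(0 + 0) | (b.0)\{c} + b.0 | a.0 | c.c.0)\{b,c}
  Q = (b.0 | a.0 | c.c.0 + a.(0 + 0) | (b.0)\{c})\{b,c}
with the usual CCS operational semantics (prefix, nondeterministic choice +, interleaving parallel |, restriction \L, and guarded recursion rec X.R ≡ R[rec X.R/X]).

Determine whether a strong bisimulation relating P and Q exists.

P ~ Q

P's transition system — 3 states:
  p0 = (a.(0 + 0) | (b.0)\{c} + b.0 | a.0 | c.c.0)\{b,c} has moves =a=> p1, =a=> p2
  p1 = ((0 + 0) | (b.0)\{c})\{b,c} has moves ∅
  p2 = (b.0 | 0 | c.c.0)\{b,c} has moves ∅
Q's transition system — 3 states:
  q0 = (b.0 | a.0 | c.c.0 + a.(0 + 0) | (b.0)\{c})\{b,c} has moves =a=> q1, =a=> q2
  q1 = ((0 + 0) | (b.0)\{c})\{b,c} has moves ∅
  q2 = (b.0 | 0 | c.c.0)\{b,c} has moves ∅
Partition-refinement fixed point:
  B0 = {p0, q0}
  B1 = {p1, p2, q1, q2}
p0 ∈ B0, q0 ∈ B0 → same block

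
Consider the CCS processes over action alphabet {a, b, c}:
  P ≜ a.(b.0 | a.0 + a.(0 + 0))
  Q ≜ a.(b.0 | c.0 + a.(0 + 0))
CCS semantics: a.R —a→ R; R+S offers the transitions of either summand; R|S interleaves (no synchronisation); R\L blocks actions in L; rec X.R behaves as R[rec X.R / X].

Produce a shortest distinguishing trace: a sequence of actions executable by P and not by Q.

Reachable graph of P (6 states):
  s0 = a.(b.0 | a.0 + a.(0 + 0)) ⊢ —a→ s1
  s1 = b.0 | a.0 + a.(0 + 0) ⊢ —a→ s2, —a→ s3, —b→ s4
  s2 = 0 + 0 ⊢ ·
  s3 = b.0 | 0 ⊢ —b→ s5
  s4 = 0 | a.0 ⊢ —a→ s5
  s5 = 0 | 0 ⊢ ·
Reachable graph of Q (6 states):
  t0 = a.(b.0 | c.0 + a.(0 + 0)) ⊢ —a→ t1
  t1 = b.0 | c.0 + a.(0 + 0) ⊢ —a→ t2, —b→ t3, —c→ t4
  t2 = 0 + 0 ⊢ ·
  t3 = 0 | c.0 ⊢ —c→ t5
  t4 = b.0 | 0 ⊢ —b→ t5
  t5 = 0 | 0 ⊢ ·
Run σ = ⟨aab⟩ on P: start {s0}
  [1] a ⇒ {s1}
  [2] a ⇒ {s2, s3}
  [3] b ⇒ {s5}
  P completes σ.
Run σ = ⟨aab⟩ on Q: start {t0}
  [1] a ⇒ {t1}
  [2] a ⇒ {t2}
  [3] b ⇒ ∅  — Q cannot continue

aab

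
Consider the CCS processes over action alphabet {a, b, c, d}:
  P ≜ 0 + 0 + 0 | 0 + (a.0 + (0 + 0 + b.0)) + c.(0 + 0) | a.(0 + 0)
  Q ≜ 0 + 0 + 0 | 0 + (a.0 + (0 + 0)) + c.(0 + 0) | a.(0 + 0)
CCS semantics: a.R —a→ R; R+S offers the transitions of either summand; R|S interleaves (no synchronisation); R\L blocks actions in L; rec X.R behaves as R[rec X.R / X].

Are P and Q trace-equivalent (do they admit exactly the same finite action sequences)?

P's transition system — 5 states:
  s0 = 0 + 0 + 0 | 0 + (a.0 + (0 + 0 + b.0)) + c.(0 + 0) | a.(0 + 0) has moves --a--▸ s1, --a--▸ s2, --b--▸ s1, --c--▸ s3
  s1 = 0 has moves ∅
  s2 = c.(0 + 0) | (0 + 0) has moves --c--▸ s4
  s3 = (0 + 0) | a.(0 + 0) has moves --a--▸ s4
  s4 = (0 + 0) | (0 + 0) has moves ∅
Q's transition system — 5 states:
  t0 = 0 + 0 + 0 | 0 + (a.0 + (0 + 0)) + c.(0 + 0) | a.(0 + 0) has moves --a--▸ t1, --a--▸ t2, --c--▸ t3
  t1 = 0 has moves ∅
  t2 = c.(0 + 0) | (0 + 0) has moves --c--▸ t4
  t3 = (0 + 0) | a.(0 + 0) has moves --a--▸ t4
  t4 = (0 + 0) | (0 + 0) has moves ∅
Trace ⟨b⟩ through P, begin at {s0}:
  after b @ step 1: {s1}
  P completes σ.
Trace ⟨b⟩ through Q, begin at {t0}:
  after b @ step 1: ∅  — Q cannot continue

NO — witness ⟨b⟩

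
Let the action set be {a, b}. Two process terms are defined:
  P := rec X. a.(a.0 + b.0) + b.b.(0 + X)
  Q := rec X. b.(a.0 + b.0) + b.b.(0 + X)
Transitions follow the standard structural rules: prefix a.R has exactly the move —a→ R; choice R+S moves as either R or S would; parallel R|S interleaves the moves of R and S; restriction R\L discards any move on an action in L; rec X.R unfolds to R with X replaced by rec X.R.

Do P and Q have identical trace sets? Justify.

traces(P) ≠ traces(Q) — witness ⟨a⟩

P's transition system — 5 states:
  p0 = rec X. a.(a.0 + b.0) + b.b.(0 + X) ⊢ =a=> p1, =b=> p2
  p1 = a.0 + b.0 ⊢ =a=> p3, =b=> p3
  p2 = b.(0 + (rec X. a.(a.0 + b.0) + b.b.(0 + X))) ⊢ =b=> p4
  p3 = 0 ⊢ deadlocked
  p4 = 0 + (rec X. a.(a.0 + b.0) + b.b.(0 + X)) ⊢ =a=> p1, =b=> p2
Q's transition system — 5 states:
  q0 = rec X. b.(a.0 + b.0) + b.b.(0 + X) ⊢ =b=> q1, =b=> q2
  q1 = a.0 + b.0 ⊢ =a=> q3, =b=> q3
  q2 = b.(0 + (rec X. b.(a.0 + b.0) + b.b.(0 + X))) ⊢ =b=> q4
  q3 = 0 ⊢ deadlocked
  q4 = 0 + (rec X. b.(a.0 + b.0) + b.b.(0 + X)) ⊢ =b=> q1, =b=> q2
Trace ⟨a⟩ through P, begin at {p0}:
  after a @ step 1: {p1}
  — P admits the full trace.
Trace ⟨a⟩ through Q, begin at {q0}:
  after a @ step 1: ∅  — Q cannot continue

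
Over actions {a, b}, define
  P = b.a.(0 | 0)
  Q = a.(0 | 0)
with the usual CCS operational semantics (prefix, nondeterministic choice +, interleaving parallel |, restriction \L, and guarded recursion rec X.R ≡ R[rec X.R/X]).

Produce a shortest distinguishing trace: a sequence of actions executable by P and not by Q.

LTS(P): 3 reachable states
  m0 = b.a.(0 | 0) ⊢ —b→ m1
  m1 = a.(0 | 0) ⊢ —a→ m2
  m2 = 0 | 0 ⊢ deadlocked
LTS(Q): 2 reachable states
  n0 = a.(0 | 0) ⊢ —a→ n1
  n1 = 0 | 0 ⊢ deadlocked
Executing b from P (initial set {m0}):
  [1] b ⇒ {m1}
  P completes σ.
Executing b from Q (initial set {n0}):
  [1] b ⇒ ∅  — Q cannot continue

b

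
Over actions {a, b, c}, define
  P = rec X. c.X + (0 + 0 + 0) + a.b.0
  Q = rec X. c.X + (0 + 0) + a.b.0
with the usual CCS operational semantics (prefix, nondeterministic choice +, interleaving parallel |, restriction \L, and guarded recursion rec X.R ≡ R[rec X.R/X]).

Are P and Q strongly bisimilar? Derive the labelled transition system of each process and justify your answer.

bisimilar

LTS(P): 3 reachable states
  s0 = rec X. c.X + (0 + 0 + 0) + a.b.0 :: —a→ s1, —c→ s0
  s1 = b.0 :: —b→ s2
  s2 = 0 :: deadlocked
LTS(Q): 3 reachable states
  t0 = rec X. c.X + (0 + 0) + a.b.0 :: —a→ t1, —c→ t0
  t1 = b.0 :: —b→ t2
  t2 = 0 :: deadlocked
Bisimilarity quotient blocks:
  B0 = {s0, t0}
  B1 = {s1, t1}
  B2 = {s2, t2}
s0 ∈ B0, t0 ∈ B0 → same block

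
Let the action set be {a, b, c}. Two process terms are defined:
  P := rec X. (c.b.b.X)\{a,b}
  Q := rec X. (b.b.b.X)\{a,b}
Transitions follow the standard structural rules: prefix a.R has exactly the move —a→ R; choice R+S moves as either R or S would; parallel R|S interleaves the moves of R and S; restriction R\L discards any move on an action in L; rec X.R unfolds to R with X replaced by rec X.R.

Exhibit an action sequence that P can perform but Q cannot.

c

P's transition system — 2 states:
  u0 = rec X. (c.b.b.X)\{a,b} ⊢ —c→ u1
  u1 = (b.b.(rec X. (c.b.b.X)\{a,b}))\{a,b} ⊢ stopped
Q's transition system — 1 states:
  v0 = rec X. (b.b.b.X)\{a,b} ⊢ stopped
Run σ = ⟨c⟩ on P: start {u0}
  [1] c ⇒ {u1}
  — P admits the full trace.
Run σ = ⟨c⟩ on Q: start {v0}
  [1] c ⇒ ∅ (Q stuck)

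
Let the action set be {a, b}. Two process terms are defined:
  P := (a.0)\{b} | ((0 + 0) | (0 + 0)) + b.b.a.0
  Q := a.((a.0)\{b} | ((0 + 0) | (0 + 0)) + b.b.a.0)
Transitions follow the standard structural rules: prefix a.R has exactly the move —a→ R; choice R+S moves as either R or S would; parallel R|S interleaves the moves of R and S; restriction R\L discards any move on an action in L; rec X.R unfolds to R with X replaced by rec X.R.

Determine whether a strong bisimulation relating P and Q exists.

P's transition system — 5 states:
  s0 = (a.0)\{b} | ((0 + 0) | (0 + 0)) + b.b.a.0 ⊢ ··a··> s1, ··b··> s2
  s1 = 0\{b} | ((0 + 0) | (0 + 0)) ⊢ deadlocked
  s2 = b.a.0 ⊢ ··b··> s3
  s3 = a.0 ⊢ ··a··> s4
  s4 = 0 ⊢ deadlocked
Q's transition system — 6 states:
  t0 = a.((a.0)\{b} | ((0 + 0) | (0 + 0)) + b.b.a.0) ⊢ ··a··> t1
  t1 = (a.0)\{b} | ((0 + 0) | (0 + 0)) + b.b.a.0 ⊢ ··a··> t2, ··b··> t3
  t2 = 0\{b} | ((0 + 0) | (0 + 0)) ⊢ deadlocked
  t3 = b.a.0 ⊢ ··b··> t4
  t4 = a.0 ⊢ ··a··> t5
  t5 = 0 ⊢ deadlocked
Partition-refinement fixed point:
  B0 = {s0, t1}
  B1 = {s1, s4, t2, t5}
  B2 = {s2, t3}
  B3 = {s3, t4}
  B4 = {t0}
s0 ∈ B0, t0 ∈ B4 → different blocks

NO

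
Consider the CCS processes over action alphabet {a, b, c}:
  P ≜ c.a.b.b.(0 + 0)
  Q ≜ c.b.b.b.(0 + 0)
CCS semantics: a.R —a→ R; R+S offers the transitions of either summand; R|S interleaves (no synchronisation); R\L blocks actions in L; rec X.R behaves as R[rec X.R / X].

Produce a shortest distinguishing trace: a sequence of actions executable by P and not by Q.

P's transition system — 5 states:
  p0 = c.a.b.b.(0 + 0) ⊢ —c→ p1
  p1 = a.b.b.(0 + 0) ⊢ —a→ p2
  p2 = b.b.(0 + 0) ⊢ —b→ p3
  p3 = b.(0 + 0) ⊢ —b→ p4
  p4 = 0 + 0 ⊢ (no moves)
Q's transition system — 5 states:
  q0 = c.b.b.b.(0 + 0) ⊢ —c→ q1
  q1 = b.b.b.(0 + 0) ⊢ —b→ q2
  q2 = b.b.(0 + 0) ⊢ —b→ q3
  q3 = b.(0 + 0) ⊢ —b→ q4
  q4 = 0 + 0 ⊢ (no moves)
Trace ⟨ca⟩ through P, begin at {p0}:
  after c @ step 1: {p1}
  after a @ step 2: {p2}
  — P admits the full trace.
Trace ⟨ca⟩ through Q, begin at {q0}:
  after c @ step 1: {q1}
  after a @ step 2: no successor for Q

ca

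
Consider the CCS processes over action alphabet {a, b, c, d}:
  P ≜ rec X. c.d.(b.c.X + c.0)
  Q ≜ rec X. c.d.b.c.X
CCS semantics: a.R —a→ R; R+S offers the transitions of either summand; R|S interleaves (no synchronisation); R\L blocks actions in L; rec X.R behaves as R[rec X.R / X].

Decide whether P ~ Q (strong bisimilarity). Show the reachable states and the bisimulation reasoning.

NO

P's transition system — 5 states:
  p0 = rec X. c.d.(b.c.X + c.0) | --c--▸ p1
  p1 = d.(b.c.(rec X. c.d.(b.c.X + c.0)) + c.0) | --d--▸ p2
  p2 = b.c.(rec X. c.d.(b.c.X + c.0)) + c.0 | --b--▸ p3, --c--▸ p4
  p3 = c.(rec X. c.d.(b.c.X + c.0)) | --c--▸ p0
  p4 = 0 | deadlocked
Q's transition system — 4 states:
  q0 = rec X. c.d.b.c.X | --c--▸ q1
  q1 = d.b.c.(rec X. c.d.b.c.X) | --d--▸ q2
  q2 = b.c.(rec X. c.d.b.c.X) | --b--▸ q3
  q3 = c.(rec X. c.d.b.c.X) | --c--▸ q0
Bisimilarity quotient blocks:
  B0 = {p0}
  B1 = {p1}
  B2 = {p2}
  B3 = {p3}
  B4 = {p4}
  B5 = {q0}
  B6 = {q1}
  B7 = {q2}
  B8 = {q3}
p0 ∈ B0, q0 ∈ B5 → different blocks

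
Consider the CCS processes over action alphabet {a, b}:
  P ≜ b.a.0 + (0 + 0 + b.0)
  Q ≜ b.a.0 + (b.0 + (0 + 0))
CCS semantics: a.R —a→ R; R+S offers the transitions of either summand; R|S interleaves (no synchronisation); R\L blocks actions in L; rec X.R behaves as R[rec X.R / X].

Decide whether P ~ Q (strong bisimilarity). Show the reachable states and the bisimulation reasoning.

YES

P's transition system — 3 states:
  s0 = b.a.0 + (0 + 0 + b.0) | -b-> s1, -b-> s2
  s1 = 0 | deadlocked
  s2 = a.0 | -a-> s1
Q's transition system — 3 states:
  t0 = b.a.0 + (b.0 + (0 + 0)) | -b-> t1, -b-> t2
  t1 = 0 | deadlocked
  t2 = a.0 | -a-> t1
Partition-refinement fixed point:
  B0 = {s0, t0}
  B1 = {s2, t2}
  B2 = {s1, t1}
s0 ∈ B0, t0 ∈ B0 → same block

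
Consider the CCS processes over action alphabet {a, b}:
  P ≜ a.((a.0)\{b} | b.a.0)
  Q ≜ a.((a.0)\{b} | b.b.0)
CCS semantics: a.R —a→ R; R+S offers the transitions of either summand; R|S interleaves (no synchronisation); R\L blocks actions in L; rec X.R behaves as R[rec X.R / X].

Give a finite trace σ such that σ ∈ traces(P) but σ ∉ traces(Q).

aaba

P's transition system — 7 states:
  s0 = a.((a.0)\{b} | b.a.0) → ··a··> s1
  s1 = (a.0)\{b} | b.a.0 → ··a··> s2, ··b··> s3
  s2 = 0\{b} | b.a.0 → ··b··> s4
  s3 = (a.0)\{b} | a.0 → ··a··> s4, ··a··> s5
  s4 = 0\{b} | a.0 → ··a··> s6
  s5 = (a.0)\{b} | 0 → ··a··> s6
  s6 = 0\{b} | 0 → (no moves)
Q's transition system — 7 states:
  t0 = a.((a.0)\{b} | b.b.0) → ··a··> t1
  t1 = (a.0)\{b} | b.b.0 → ··a··> t2, ··b··> t3
  t2 = 0\{b} | b.b.0 → ··b··> t4
  t3 = (a.0)\{b} | b.0 → ··a··> t4, ··b··> t5
  t4 = 0\{b} | b.0 → ··b··> t6
  t5 = (a.0)\{b} | 0 → ··a··> t6
  t6 = 0\{b} | 0 → (no moves)
Trace ⟨aaba⟩ through P, begin at {s0}:
  step 1 (a): {s1}
  step 2 (a): {s2}
  step 3 (b): {s4}
  step 4 (a): {s6}
  ✓ P
Trace ⟨aaba⟩ through Q, begin at {t0}:
  step 1 (a): {t1}
  step 2 (a): {t2}
  step 3 (b): {t4}
  step 4 (a): ∅  — Q cannot continue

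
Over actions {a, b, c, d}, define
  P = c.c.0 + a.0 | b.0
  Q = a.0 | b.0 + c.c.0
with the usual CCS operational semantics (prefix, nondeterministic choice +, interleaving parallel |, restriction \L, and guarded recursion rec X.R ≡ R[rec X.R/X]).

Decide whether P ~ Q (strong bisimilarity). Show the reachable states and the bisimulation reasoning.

YES

P's transition system — 6 states:
  m0 = c.c.0 + a.0 | b.0 has moves --a--▸ m1, --b--▸ m2, --c--▸ m3
  m1 = 0 | b.0 has moves --b--▸ m4
  m2 = a.0 | 0 has moves --a--▸ m4
  m3 = c.0 has moves --c--▸ m5
  m4 = 0 | 0 has moves (no moves)
  m5 = 0 has moves (no moves)
Q's transition system — 6 states:
  n0 = a.0 | b.0 + c.c.0 has moves --a--▸ n1, --b--▸ n2, --c--▸ n3
  n1 = 0 | b.0 has moves --b--▸ n4
  n2 = a.0 | 0 has moves --a--▸ n4
  n3 = c.0 has moves --c--▸ n5
  n4 = 0 | 0 has moves (no moves)
  n5 = 0 has moves (no moves)
Partition-refinement fixed point:
  B0 = {m0, n0}
  B1 = {m2, n2}
  B2 = {m4, m5, n4, n5}
  B3 = {m1, n1}
  B4 = {m3, n3}
m0 ∈ B0, n0 ∈ B0 → same block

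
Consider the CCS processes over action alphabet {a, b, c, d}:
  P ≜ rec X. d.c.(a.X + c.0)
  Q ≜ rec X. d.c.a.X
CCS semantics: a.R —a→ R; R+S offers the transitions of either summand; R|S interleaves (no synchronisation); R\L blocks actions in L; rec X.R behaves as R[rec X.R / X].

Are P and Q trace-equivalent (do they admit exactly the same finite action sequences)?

Reachable graph of P (4 states):
  m0 = rec X. d.c.(a.X + c.0) ⊢ --d--▸ m1
  m1 = c.(a.(rec X. d.c.(a.X + c.0)) + c.0) ⊢ --c--▸ m2
  m2 = a.(rec X. d.c.(a.X + c.0)) + c.0 ⊢ --a--▸ m0, --c--▸ m3
  m3 = 0 ⊢ (no moves)
Reachable graph of Q (3 states):
  n0 = rec X. d.c.a.X ⊢ --d--▸ n1
  n1 = c.a.(rec X. d.c.a.X) ⊢ --c--▸ n2
  n2 = a.(rec X. d.c.a.X) ⊢ --a--▸ n0
Run σ = ⟨dcc⟩ on P: start {m0}
  after d @ step 1: {m1}
  after c @ step 2: {m2}
  after c @ step 3: {m3}
  ✓ P
Run σ = ⟨dcc⟩ on Q: start {n0}
  after d @ step 1: {n1}
  after c @ step 2: {n2}
  after c @ step 3: ∅ (Q stuck)

NO — witness ⟨dcc⟩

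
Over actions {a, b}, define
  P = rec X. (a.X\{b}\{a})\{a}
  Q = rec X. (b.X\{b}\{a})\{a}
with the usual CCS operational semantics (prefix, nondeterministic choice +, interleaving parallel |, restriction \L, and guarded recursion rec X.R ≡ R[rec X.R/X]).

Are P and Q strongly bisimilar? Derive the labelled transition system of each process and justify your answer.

LTS(P): 1 reachable states
  p0 = rec X. (a.X\{b}\{a})\{a} has moves (no moves)
LTS(Q): 2 reachable states
  q0 = rec X. (b.X\{b}\{a})\{a} has moves ··b··> q1
  q1 = (rec X. (b.X\{b}\{a})\{a})\{b}\{a}\{a} has moves (no moves)
Partition-refinement fixed point:
  B0 = {p0, q1}
  B1 = {q0}
p0 ∈ B0, q0 ∈ B1 → different blocks

NO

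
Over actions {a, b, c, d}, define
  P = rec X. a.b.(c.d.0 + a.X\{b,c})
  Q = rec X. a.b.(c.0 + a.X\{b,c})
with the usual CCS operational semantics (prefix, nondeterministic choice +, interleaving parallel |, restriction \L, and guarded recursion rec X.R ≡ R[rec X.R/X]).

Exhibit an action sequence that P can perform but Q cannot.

abcd

Reachable graph of P (7 states):
  u0 = rec X. a.b.(c.d.0 + a.X\{b,c}) | —a→ u1
  u1 = b.(c.d.0 + a.(rec X. a.b.(c.d.0 + a.X\{b,c}))\{b,c}) | —b→ u2
  u2 = c.d.0 + a.(rec X. a.b.(c.d.0 + a.X\{b,c}))\{b,c} | —a→ u3, —c→ u4
  u3 = (rec X. a.b.(c.d.0 + a.X\{b,c}))\{b,c} | —a→ u5
  u4 = d.0 | —d→ u6
  u5 = (b.(c.d.0 + a.(rec X. a.b.(c.d.0 + a.X\{b,c}))\{b,c}))\{b,c} | (no moves)
  u6 = 0 | (no moves)
Reachable graph of Q (6 states):
  v0 = rec X. a.b.(c.0 + a.X\{b,c}) | —a→ v1
  v1 = b.(c.0 + a.(rec X. a.b.(c.0 + a.X\{b,c}))\{b,c}) | —b→ v2
  v2 = c.0 + a.(rec X. a.b.(c.0 + a.X\{b,c}))\{b,c} | —a→ v3, —c→ v4
  v3 = (rec X. a.b.(c.0 + a.X\{b,c}))\{b,c} | —a→ v5
  v4 = 0 | (no moves)
  v5 = (b.(c.0 + a.(rec X. a.b.(c.0 + a.X\{b,c}))\{b,c}))\{b,c} | (no moves)
Executing abcd from P (initial set {u0}):
  [1] a ⇒ {u1}
  [2] b ⇒ {u2}
  [3] c ⇒ {u4}
  [4] d ⇒ {u6}
  — P admits the full trace.
Executing abcd from Q (initial set {v0}):
  [1] a ⇒ {v1}
  [2] b ⇒ {v2}
  [3] c ⇒ {v4}
  [4] d ⇒ ∅  — Q cannot continue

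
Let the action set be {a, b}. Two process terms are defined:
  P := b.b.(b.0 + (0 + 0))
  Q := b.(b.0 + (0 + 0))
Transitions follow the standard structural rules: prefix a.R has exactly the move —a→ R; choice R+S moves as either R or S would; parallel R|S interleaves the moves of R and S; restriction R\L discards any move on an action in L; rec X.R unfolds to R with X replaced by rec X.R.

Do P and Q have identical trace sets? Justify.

trace-distinct — witness ⟨bbb⟩

Reachable graph of P (4 states):
  m0 = b.b.(b.0 + (0 + 0)) → =b=> m1
  m1 = b.(b.0 + (0 + 0)) → =b=> m2
  m2 = b.0 + (0 + 0) → =b=> m3
  m3 = 0 → stopped
Reachable graph of Q (3 states):
  n0 = b.(b.0 + (0 + 0)) → =b=> n1
  n1 = b.0 + (0 + 0) → =b=> n2
  n2 = 0 → stopped
Trace ⟨bbb⟩ through P, begin at {m0}:
  [1] b ⇒ {m1}
  [2] b ⇒ {m2}
  [3] b ⇒ {m3}
  — P admits the full trace.
Trace ⟨bbb⟩ through Q, begin at {n0}:
  [1] b ⇒ {n1}
  [2] b ⇒ {n2}
  [3] b ⇒ no successor for Q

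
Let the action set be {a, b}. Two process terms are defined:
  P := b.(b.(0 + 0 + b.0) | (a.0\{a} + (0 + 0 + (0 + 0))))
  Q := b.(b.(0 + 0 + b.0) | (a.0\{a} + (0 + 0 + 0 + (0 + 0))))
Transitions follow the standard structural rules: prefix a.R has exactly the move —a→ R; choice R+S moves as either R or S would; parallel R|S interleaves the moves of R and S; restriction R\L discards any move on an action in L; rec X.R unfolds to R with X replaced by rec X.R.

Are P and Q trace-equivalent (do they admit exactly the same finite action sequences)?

P's transition system — 7 states:
  p0 = b.(b.(0 + 0 + b.0) | (a.0\{a} + (0 + 0 + (0 + 0)))) ⊢ -b-> p1
  p1 = b.(0 + 0 + b.0) | (a.0\{a} + (0 + 0 + (0 + 0))) ⊢ -a-> p2, -b-> p3
  p2 = b.(0 + 0 + b.0) | 0\{a} ⊢ -b-> p4
  p3 = (0 + 0 + b.0) | (a.0\{a} + (0 + 0 + (0 + 0))) ⊢ -a-> p4, -b-> p5
  p4 = (0 + 0 + b.0) | 0\{a} ⊢ -b-> p6
  p5 = 0 | (a.0\{a} + (0 + 0 + (0 + 0))) ⊢ -a-> p6
  p6 = 0 | 0\{a} ⊢ (no moves)
Q's transition system — 7 states:
  q0 = b.(b.(0 + 0 + b.0) | (a.0\{a} + (0 + 0 + 0 + (0 + 0)))) ⊢ -b-> q1
  q1 = b.(0 + 0 + b.0) | (a.0\{a} + (0 + 0 + 0 + (0 + 0))) ⊢ -a-> q2, -b-> q3
  q2 = b.(0 + 0 + b.0) | 0\{a} ⊢ -b-> q4
  q3 = (0 + 0 + b.0) | (a.0\{a} + (0 + 0 + 0 + (0 + 0))) ⊢ -a-> q4, -b-> q5
  q4 = (0 + 0 + b.0) | 0\{a} ⊢ -b-> q6
  q5 = 0 | (a.0\{a} + (0 + 0 + 0 + (0 + 0))) ⊢ -a-> q6
  q6 = 0 | 0\{a} ⊢ (no moves)
Bisimilarity quotient blocks:
  B0 = {p0, q0}
  B1 = {p1, q1}
  B2 = {p3, q3}
  B3 = {p5, q5}
  B4 = {p6, q6}
  B5 = {p4, q4}
  B6 = {p2, q2}
p0 ∈ B0, q0 ∈ B0 → same block
Bisimilar ⇒ trace-equivalent.

YES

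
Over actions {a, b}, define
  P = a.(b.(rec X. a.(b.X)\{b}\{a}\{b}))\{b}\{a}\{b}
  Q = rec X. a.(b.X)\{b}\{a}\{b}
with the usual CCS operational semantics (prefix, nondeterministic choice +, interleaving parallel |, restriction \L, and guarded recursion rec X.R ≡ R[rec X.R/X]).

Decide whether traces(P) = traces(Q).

P's transition system — 2 states:
  p0 = a.(b.(rec X. a.(b.X)\{b}\{a}\{b}))\{b}\{a}\{b} has moves —a→ p1
  p1 = (b.(rec X. a.(b.X)\{b}\{a}\{b}))\{b}\{a}\{b} has moves ·
Q's transition system — 2 states:
  q0 = rec X. a.(b.X)\{b}\{a}\{b} has moves —a→ q1
  q1 = (b.(rec X. a.(b.X)\{b}\{a}\{b}))\{b}\{a}\{b} has moves ·
Partition-refinement fixed point:
  B0 = {p0, q0}
  B1 = {p1, q1}
p0 ∈ B0, q0 ∈ B0 → same block
Bisimilar ⇒ trace-equivalent.

traces(P) = traces(Q)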